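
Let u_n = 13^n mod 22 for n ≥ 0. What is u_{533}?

u_0 = 1,  u_1 = 13,  u_2 = 15,  u_3 = 19,  u_4 = 5,  u_5 = 21,  u_6 = 9,  u_7 = 7,  u_8 = 3,  u_9 = 17,  u_{10} = 1.
Since u_{10} = u_0 = 1, the sequence is periodic with period 10.
So u_{533} = u_{0 + ((533-0) mod 10)} = u_3 = 19.

19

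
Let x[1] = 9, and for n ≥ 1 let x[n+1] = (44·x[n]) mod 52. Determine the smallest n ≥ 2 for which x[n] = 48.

We have x[1] = 9,  x[2] = 32,  x[3] = 4,  x[4] = 20,  x[5] = 48,  x[6] = 32.
Since x[6] = x[2] = 32, the sequence is eventually periodic: after a pre-period of length 1 it cycles with period 4.
The value 48 first appears (with n ≥ 2) at x[5].

5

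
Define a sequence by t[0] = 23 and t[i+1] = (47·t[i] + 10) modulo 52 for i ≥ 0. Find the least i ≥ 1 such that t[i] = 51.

Listing terms: t[0] = 23,  t[1] = 51,  t[2] = 15,  t[3] = 39,  t[4] = 23.
The sequence repeats with period 4.
The value 51 first appears (with i ≥ 1) at t[1].

1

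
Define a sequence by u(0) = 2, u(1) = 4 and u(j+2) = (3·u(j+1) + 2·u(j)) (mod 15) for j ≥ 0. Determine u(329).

We have u(0) = 2,  u(1) = 4,  u(2) = 1,  u(3) = 11,  u(4) = 5,  u(5) = 7,  u(6) = 1,  u(7) = 2,  u(8) = 8,  u(9) = 13,  u(10) = 10,  u(11) = 11,  u(12) = 8,  u(13) = 1,  u(14) = 4,  u(15) = 14,  u(16) = 5,  u(17) = 13,  u(18) = 4,  u(19) = 8,  u(20) = 2,  u(21) = 7,  u(22) = 10,  u(23) = 14,  u(24) = 2,  u(25) = 4.
Since (u(24), u(25)) = (u(0), u(1)) = (2, 4) (two consecutive terms determine the rest), the sequence is periodic with period 24.
So u(329) = u(0 + ((329-0) mod 24)) = u(17) = 13.

13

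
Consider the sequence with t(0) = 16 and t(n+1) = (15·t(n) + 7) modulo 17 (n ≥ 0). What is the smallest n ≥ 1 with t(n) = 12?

3

We have t(0) = 16,  t(1) = 9,  t(2) = 6,  t(3) = 12,  t(4) = 0,  t(5) = 7,  t(6) = 10,  t(7) = 4,  t(8) = 16.
Since t(8) = t(0) = 16, the sequence is periodic with period 8.
The value 12 first appears (with n ≥ 1) at t(3).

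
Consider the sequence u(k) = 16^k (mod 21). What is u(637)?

u(1) = 16; u(2) = 4; u(3) = 1; u(4) = 16.
The sequence repeats with period 3.
So u(637) = u(1 + ((637-1) mod 3)) = u(1) = 16.

16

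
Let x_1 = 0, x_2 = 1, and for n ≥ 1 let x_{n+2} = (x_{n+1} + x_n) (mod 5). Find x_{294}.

x_1 = 0; x_2 = 1; x_3 = 1; x_4 = 2; x_5 = 3; x_6 = 0; x_7 = 3; x_8 = 3; x_9 = 1; x_{10} = 4; x_{11} = 0; x_{12} = 4; x_{13} = 4; x_{14} = 3; x_{15} = 2; x_{16} = 0; x_{17} = 2; x_{18} = 2; x_{19} = 4; x_{20} = 1; x_{21} = 0; x_{22} = 1.
Since (x_{21}, x_{22}) = (x_1, x_2) = (0, 1) (two consecutive terms determine the rest), the sequence is periodic with period 20.
So x_{294} = x_{1 + ((294-1) mod 20)} = x_{14} = 3.

3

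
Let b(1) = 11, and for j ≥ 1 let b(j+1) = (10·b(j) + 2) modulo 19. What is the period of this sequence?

We have b(1) = 11,  b(2) = 17,  b(3) = 1,  b(4) = 12,  b(5) = 8,  b(6) = 6,  b(7) = 5,  b(8) = 14,  b(9) = 9,  b(10) = 16,  b(11) = 10,  b(12) = 7,  b(13) = 15,  b(14) = 0,  b(15) = 2,  b(16) = 3,  b(17) = 13,  b(18) = 18,  b(19) = 11.
The sequence repeats with period 18.

18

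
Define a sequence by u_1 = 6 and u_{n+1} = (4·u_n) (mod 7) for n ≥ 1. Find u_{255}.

5

We have u_1 = 6; u_2 = 3; u_3 = 5; u_4 = 6.
The sequence repeats with period 3.
(255 - 1) mod 3 = 2, so u_{255} = u_3 = 5.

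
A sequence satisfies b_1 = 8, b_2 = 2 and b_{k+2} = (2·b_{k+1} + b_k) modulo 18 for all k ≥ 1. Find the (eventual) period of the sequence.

24

Listing terms: b_1 = 8, b_2 = 2, b_3 = 12, b_4 = 8, b_5 = 10, b_6 = 10, b_7 = 12, b_8 = 16, b_9 = 8, b_{10} = 14, b_{11} = 0, b_{12} = 14, b_{13} = 10, b_{14} = 16, b_{15} = 6, b_{16} = 10, b_{17} = 8, b_{18} = 8, b_{19} = 6, b_{20} = 2, b_{21} = 10, b_{22} = 4, b_{23} = 0, b_{24} = 4, b_{25} = 8, b_{26} = 2.
Since (b_{25}, b_{26}) = (b_1, b_2) = (8, 2) (two consecutive terms determine the rest), the sequence is periodic with period 24.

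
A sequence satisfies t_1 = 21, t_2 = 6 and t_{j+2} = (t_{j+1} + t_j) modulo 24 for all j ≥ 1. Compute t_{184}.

Listing terms: t_1 = 21, t_2 = 6, t_3 = 3, t_4 = 9, t_5 = 12, t_6 = 21, t_7 = 9, t_8 = 6, t_9 = 15, t_{10} = 21, t_{11} = 12, t_{12} = 9, t_{13} = 21, t_{14} = 6.
The sequence repeats with period 12.
(184 - 1) mod 12 = 3, so t_{184} = t_4 = 9.

9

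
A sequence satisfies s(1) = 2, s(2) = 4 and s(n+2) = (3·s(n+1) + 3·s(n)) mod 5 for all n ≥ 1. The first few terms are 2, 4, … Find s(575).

Computing terms: s(1) = 2; s(2) = 4; s(3) = 3; s(4) = 1; s(5) = 2; s(6) = 4.
The sequence repeats with period 4.
(575 - 1) mod 4 = 2, so s(575) = s(3) = 3.

3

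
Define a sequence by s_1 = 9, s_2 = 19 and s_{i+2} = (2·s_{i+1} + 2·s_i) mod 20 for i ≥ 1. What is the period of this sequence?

s_1 = 9,  s_2 = 19,  s_3 = 16,  s_4 = 10,  s_5 = 12,  s_6 = 4,  s_7 = 12,  s_8 = 12,  s_9 = 8,  s_{10} = 0,  s_{11} = 16,  s_{12} = 12,  s_{13} = 16,  s_{14} = 16,  s_{15} = 4,  s_{16} = 0,  s_{17} = 8,  s_{18} = 16,  s_{19} = 8,  s_{20} = 8,  s_{21} = 12,  s_{22} = 0,  s_{23} = 4,  s_{24} = 8,  s_{25} = 4,  s_{26} = 4,  s_{27} = 16,  s_{28} = 0,  s_{29} = 12,  s_{30} = 4.
Since (s_{29}, s_{30}) = (s_5, s_6) = (12, 4) (two consecutive terms determine the rest), the sequence is eventually periodic: after a pre-period of length 4 it cycles with period 24.

24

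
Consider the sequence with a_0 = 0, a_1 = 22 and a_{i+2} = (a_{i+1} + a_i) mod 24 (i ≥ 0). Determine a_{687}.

4

Computing terms: a_0 = 0,  a_1 = 22,  a_2 = 22,  a_3 = 20,  a_4 = 18,  a_5 = 14,  a_6 = 8,  a_7 = 22,  a_8 = 6,  a_9 = 4,  a_{10} = 10,  a_{11} = 14,  a_{12} = 0,  a_{13} = 14,  a_{14} = 14,  a_{15} = 4,  a_{16} = 18,  a_{17} = 22,  a_{18} = 16,  a_{19} = 14,  a_{20} = 6,  a_{21} = 20,  a_{22} = 2,  a_{23} = 22,  a_{24} = 0,  a_{25} = 22.
Since (a_{24}, a_{25}) = (a_0, a_1) = (0, 22) (two consecutive terms determine the rest), the sequence is periodic with period 24.
(687 - 0) mod 24 = 15, so a_{687} = a_{15} = 4.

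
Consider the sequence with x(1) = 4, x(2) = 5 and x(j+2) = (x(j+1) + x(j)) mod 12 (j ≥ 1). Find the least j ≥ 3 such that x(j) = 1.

Computing terms: x(1) = 4; x(2) = 5; x(3) = 9; x(4) = 2; x(5) = 11; x(6) = 1; x(7) = 0; x(8) = 1; x(9) = 1; x(10) = 2; x(11) = 3; x(12) = 5; x(13) = 8; x(14) = 1; x(15) = 9; x(16) = 10; x(17) = 7; x(18) = 5; x(19) = 0; x(20) = 5; x(21) = 5; x(22) = 10; x(23) = 3; x(24) = 1; x(25) = 4; x(26) = 5.
The sequence repeats with period 24.
The value 1 first appears (with j ≥ 3) at x(6).

6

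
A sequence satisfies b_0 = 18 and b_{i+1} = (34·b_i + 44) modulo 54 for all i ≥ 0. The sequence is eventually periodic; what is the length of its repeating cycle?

27

We have b_0 = 18; b_1 = 8; b_2 = 46; b_3 = 42; b_4 = 14; b_5 = 34; b_6 = 12; b_7 = 20; b_8 = 22; b_9 = 36; b_{10} = 26; b_{11} = 10; b_{12} = 6; b_{13} = 32; b_{14} = 52; b_{15} = 30; b_{16} = 38; b_{17} = 40; b_{18} = 0; b_{19} = 44; b_{20} = 28; b_{21} = 24; b_{22} = 50; b_{23} = 16; b_{24} = 48; b_{25} = 2; b_{26} = 4; b_{27} = 18.
The sequence repeats with period 27.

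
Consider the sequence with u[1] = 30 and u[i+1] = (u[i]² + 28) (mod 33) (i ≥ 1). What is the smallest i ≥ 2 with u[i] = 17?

4

Listing terms: u[1] = 30; u[2] = 4; u[3] = 11; u[4] = 17; u[5] = 20; u[6] = 32; u[7] = 29; u[8] = 11.
Since u[8] = u[3] = 11, the sequence is eventually periodic: after a pre-period of length 2 it cycles with period 5.
The value 17 first appears (with i ≥ 2) at u[4].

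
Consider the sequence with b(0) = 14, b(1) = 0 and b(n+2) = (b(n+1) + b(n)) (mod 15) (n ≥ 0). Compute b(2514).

Computing terms: b(0) = 14; b(1) = 0; b(2) = 14; b(3) = 14; b(4) = 13; b(5) = 12; b(6) = 10; b(7) = 7; b(8) = 2; b(9) = 9; b(10) = 11; b(11) = 5; b(12) = 1; b(13) = 6; b(14) = 7; b(15) = 13; b(16) = 5; b(17) = 3; b(18) = 8; b(19) = 11; b(20) = 4; b(21) = 0; b(22) = 4; b(23) = 4; b(24) = 8; b(25) = 12; b(26) = 5; b(27) = 2; b(28) = 7; b(29) = 9; b(30) = 1; b(31) = 10; b(32) = 11; b(33) = 6; b(34) = 2; b(35) = 8; b(36) = 10; b(37) = 3; b(38) = 13; b(39) = 1; b(40) = 14; b(41) = 0.
Since (b(40), b(41)) = (b(0), b(1)) = (14, 0) (two consecutive terms determine the rest), the sequence is periodic with period 40.
So b(2514) = b(0 + ((2514-0) mod 40)) = b(34) = 2.

2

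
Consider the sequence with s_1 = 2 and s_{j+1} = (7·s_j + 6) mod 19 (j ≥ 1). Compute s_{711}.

Listing terms: s_1 = 2, s_2 = 1, s_3 = 13, s_4 = 2.
Since s_4 = s_1 = 2, the sequence is periodic with period 3.
(711 - 1) mod 3 = 2, so s_{711} = s_3 = 13.

13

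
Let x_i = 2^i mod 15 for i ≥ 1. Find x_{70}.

x_1 = 2, x_2 = 4, x_3 = 8, x_4 = 1, x_5 = 2.
Since x_5 = x_1 = 2, the sequence is periodic with period 4.
So x_{70} = x_{1 + ((70-1) mod 4)} = x_2 = 4.

4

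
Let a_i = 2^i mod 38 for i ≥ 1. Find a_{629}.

Computing terms: a_1 = 2, a_2 = 4, a_3 = 8, a_4 = 16, a_5 = 32, a_6 = 26, a_7 = 14, a_8 = 28, a_9 = 18, a_{10} = 36, a_{11} = 34, a_{12} = 30, a_{13} = 22, a_{14} = 6, a_{15} = 12, a_{16} = 24, a_{17} = 10, a_{18} = 20, a_{19} = 2.
Since a_{19} = a_1 = 2, the sequence is periodic with period 18.
So a_{629} = a_{1 + ((629-1) mod 18)} = a_{17} = 10.

10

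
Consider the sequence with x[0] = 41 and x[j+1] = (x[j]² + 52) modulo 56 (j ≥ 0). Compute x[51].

Listing terms: x[0] = 41, x[1] = 53, x[2] = 5, x[3] = 21, x[4] = 45, x[5] = 5.
Since x[5] = x[2] = 5, the sequence is eventually periodic: after a pre-period of length 2 it cycles with period 3.
For j ≥ 2, x[j] depends only on (j - 2) mod 3. (51 - 2) mod 3 = 1, so x[51] = x[3] = 21.

21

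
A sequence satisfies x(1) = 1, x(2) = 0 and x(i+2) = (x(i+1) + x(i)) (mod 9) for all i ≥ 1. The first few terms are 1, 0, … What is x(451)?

4

We have x(1) = 1, x(2) = 0, x(3) = 1, x(4) = 1, x(5) = 2, x(6) = 3, x(7) = 5, x(8) = 8, x(9) = 4, x(10) = 3, x(11) = 7, x(12) = 1, x(13) = 8, x(14) = 0, x(15) = 8, x(16) = 8, x(17) = 7, x(18) = 6, x(19) = 4, x(20) = 1, x(21) = 5, x(22) = 6, x(23) = 2, x(24) = 8, x(25) = 1, x(26) = 0.
Since (x(25), x(26)) = (x(1), x(2)) = (1, 0) (two consecutive terms determine the rest), the sequence is periodic with period 24.
So x(451) = x(1 + ((451-1) mod 24)) = x(19) = 4.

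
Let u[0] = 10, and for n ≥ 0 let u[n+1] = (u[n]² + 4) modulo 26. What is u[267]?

Computing terms: u[0] = 10; u[1] = 0; u[2] = 4; u[3] = 20; u[4] = 14; u[5] = 18; u[6] = 16; u[7] = 0.
Since u[7] = u[1] = 0, the sequence is eventually periodic: after a pre-period of length 1 it cycles with period 6.
For n ≥ 1, u[n] depends only on (n - 1) mod 6. (267 - 1) mod 6 = 2, so u[267] = u[3] = 20.

20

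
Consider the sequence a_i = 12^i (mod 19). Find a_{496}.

7

Listing terms: a_0 = 1,  a_1 = 12,  a_2 = 11,  a_3 = 18,  a_4 = 7,  a_5 = 8,  a_6 = 1.
Since a_6 = a_0 = 1, the sequence is periodic with period 6.
(496 - 0) mod 6 = 4, so a_{496} = a_4 = 7.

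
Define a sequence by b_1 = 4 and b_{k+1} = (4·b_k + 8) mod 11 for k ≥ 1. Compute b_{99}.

6

Listing terms: b_1 = 4; b_2 = 2; b_3 = 5; b_4 = 6; b_5 = 10; b_6 = 4.
The sequence repeats with period 5.
(99 - 1) mod 5 = 3, so b_{99} = b_4 = 6.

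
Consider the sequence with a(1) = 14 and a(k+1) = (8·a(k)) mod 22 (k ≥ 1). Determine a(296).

8

Computing terms: a(1) = 14; a(2) = 2; a(3) = 16; a(4) = 18; a(5) = 12; a(6) = 8; a(7) = 20; a(8) = 6; a(9) = 4; a(10) = 10; a(11) = 14.
Since a(11) = a(1) = 14, the sequence is periodic with period 10.
(296 - 1) mod 10 = 5, so a(296) = a(6) = 8.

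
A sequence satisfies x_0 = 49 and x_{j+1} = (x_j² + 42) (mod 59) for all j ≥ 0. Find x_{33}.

Computing terms: x_0 = 49, x_1 = 24, x_2 = 28, x_3 = 0, x_4 = 42, x_5 = 36, x_6 = 40, x_7 = 49.
Since x_7 = x_0 = 49, the sequence is periodic with period 7.
(33 - 0) mod 7 = 5, so x_{33} = x_5 = 36.

36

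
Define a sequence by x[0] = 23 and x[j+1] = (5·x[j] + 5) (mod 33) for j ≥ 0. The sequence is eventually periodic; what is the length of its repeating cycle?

10

We have x[0] = 23, x[1] = 21, x[2] = 11, x[3] = 27, x[4] = 8, x[5] = 12, x[6] = 32, x[7] = 0, x[8] = 5, x[9] = 30, x[10] = 23.
The sequence repeats with period 10.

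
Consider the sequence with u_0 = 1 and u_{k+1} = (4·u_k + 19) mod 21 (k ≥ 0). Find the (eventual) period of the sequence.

3

We have u_0 = 1, u_1 = 2, u_2 = 6, u_3 = 1.
Since u_3 = u_0 = 1, the sequence is periodic with period 3.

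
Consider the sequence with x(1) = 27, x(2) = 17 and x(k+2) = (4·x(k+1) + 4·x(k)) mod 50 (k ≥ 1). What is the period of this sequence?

x(1) = 27,  x(2) = 17,  x(3) = 26,  x(4) = 22,  x(5) = 42,  x(6) = 6,  x(7) = 42,  x(8) = 42,  x(9) = 36,  x(10) = 12,  x(11) = 42,  x(12) = 16,  x(13) = 32,  x(14) = 42,  x(15) = 46,  x(16) = 2,  x(17) = 42,  x(18) = 26,  x(19) = 22.
Since (x(18), x(19)) = (x(3), x(4)) = (26, 22) (two consecutive terms determine the rest), the sequence is eventually periodic: after a pre-period of length 2 it cycles with period 15.

15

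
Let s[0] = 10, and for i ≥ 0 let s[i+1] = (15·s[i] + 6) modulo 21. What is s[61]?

12

We have s[0] = 10, s[1] = 9, s[2] = 15, s[3] = 0, s[4] = 6, s[5] = 12, s[6] = 18, s[7] = 3, s[8] = 9.
Since s[8] = s[1] = 9, the sequence is eventually periodic: after a pre-period of length 1 it cycles with period 7.
For i ≥ 1, s[i] depends only on (i - 1) mod 7. (61 - 1) mod 7 = 4, so s[61] = s[5] = 12.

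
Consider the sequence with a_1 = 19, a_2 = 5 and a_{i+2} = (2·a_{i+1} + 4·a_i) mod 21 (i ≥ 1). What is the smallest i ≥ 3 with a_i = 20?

11

a_1 = 19,  a_2 = 5,  a_3 = 2,  a_4 = 3,  a_5 = 14,  a_6 = 19,  a_7 = 10,  a_8 = 12,  a_9 = 1,  a_{10} = 8,  a_{11} = 20,  a_{12} = 9,  a_{13} = 14,  a_{14} = 1,  a_{15} = 16,  a_{16} = 15,  a_{17} = 10,  a_{18} = 17,  a_{19} = 11,  a_{20} = 6,  a_{21} = 14,  a_{22} = 10,  a_{23} = 13,  a_{24} = 3,  a_{25} = 16,  a_{26} = 2,  a_{27} = 5,  a_{28} = 18,  a_{29} = 14,  a_{30} = 16,  a_{31} = 4,  a_{32} = 9,  a_{33} = 13,  a_{34} = 20,  a_{35} = 8,  a_{36} = 12,  a_{37} = 14,  a_{38} = 13,  a_{39} = 19,  a_{40} = 6,  a_{41} = 4,  a_{42} = 11,  a_{43} = 17,  a_{44} = 15,  a_{45} = 14,  a_{46} = 4,  a_{47} = 1,  a_{48} = 18,  a_{49} = 19,  a_{50} = 5.
Since (a_{49}, a_{50}) = (a_1, a_2) = (19, 5) (two consecutive terms determine the rest), the sequence is periodic with period 48.
The value 20 first appears (with i ≥ 3) at a_{11}.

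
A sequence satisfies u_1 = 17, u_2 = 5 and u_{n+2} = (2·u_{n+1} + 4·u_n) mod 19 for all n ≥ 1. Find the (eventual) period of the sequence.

18

Computing terms: u_1 = 17,  u_2 = 5,  u_3 = 2,  u_4 = 5,  u_5 = 18,  u_6 = 18,  u_7 = 13,  u_8 = 3,  u_9 = 1,  u_{10} = 14,  u_{11} = 13,  u_{12} = 6,  u_{13} = 7,  u_{14} = 0,  u_{15} = 9,  u_{16} = 18,  u_{17} = 15,  u_{18} = 7,  u_{19} = 17,  u_{20} = 5.
The sequence repeats with period 18.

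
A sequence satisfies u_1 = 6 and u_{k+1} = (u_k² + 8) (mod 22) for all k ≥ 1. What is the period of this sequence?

3

We have u_1 = 6,  u_2 = 0,  u_3 = 8,  u_4 = 6.
The sequence repeats with period 3.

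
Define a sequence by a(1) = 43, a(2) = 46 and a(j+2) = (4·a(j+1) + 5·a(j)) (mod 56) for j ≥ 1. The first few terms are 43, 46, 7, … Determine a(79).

Listing terms: a(1) = 43; a(2) = 46; a(3) = 7; a(4) = 34; a(5) = 3; a(6) = 14; a(7) = 15; a(8) = 18; a(9) = 35; a(10) = 6; a(11) = 31; a(12) = 42; a(13) = 43; a(14) = 46.
Since (a(13), a(14)) = (a(1), a(2)) = (43, 46) (two consecutive terms determine the rest), the sequence is periodic with period 12.
(79 - 1) mod 12 = 6, so a(79) = a(7) = 15.

15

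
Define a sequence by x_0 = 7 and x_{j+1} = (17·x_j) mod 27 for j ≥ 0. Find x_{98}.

25

Listing terms: x_0 = 7,  x_1 = 11,  x_2 = 25,  x_3 = 20,  x_4 = 16,  x_5 = 2,  x_6 = 7.
The sequence repeats with period 6.
So x_{98} = x_{0 + ((98-0) mod 6)} = x_2 = 25.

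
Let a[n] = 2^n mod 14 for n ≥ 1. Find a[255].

Computing terms: a[1] = 2,  a[2] = 4,  a[3] = 8,  a[4] = 2.
The sequence repeats with period 3.
(255 - 1) mod 3 = 2, so a[255] = a[3] = 8.

8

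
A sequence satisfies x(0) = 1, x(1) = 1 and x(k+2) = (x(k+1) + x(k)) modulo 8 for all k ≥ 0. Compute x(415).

5

Listing terms: x(0) = 1, x(1) = 1, x(2) = 2, x(3) = 3, x(4) = 5, x(5) = 0, x(6) = 5, x(7) = 5, x(8) = 2, x(9) = 7, x(10) = 1, x(11) = 0, x(12) = 1, x(13) = 1.
The sequence repeats with period 12.
(415 - 0) mod 12 = 7, so x(415) = x(7) = 5.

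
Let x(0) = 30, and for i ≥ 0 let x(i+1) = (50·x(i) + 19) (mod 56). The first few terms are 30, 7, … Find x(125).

53

Computing terms: x(0) = 30, x(1) = 7, x(2) = 33, x(3) = 45, x(4) = 29, x(5) = 13, x(6) = 53, x(7) = 37, x(8) = 21, x(9) = 5, x(10) = 45.
Since x(10) = x(3) = 45, the sequence is eventually periodic: after a pre-period of length 3 it cycles with period 7.
For i ≥ 3, x(i) depends only on (i - 3) mod 7. (125 - 3) mod 7 = 3, so x(125) = x(6) = 53.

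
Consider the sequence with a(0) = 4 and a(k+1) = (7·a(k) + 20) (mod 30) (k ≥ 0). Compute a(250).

Computing terms: a(0) = 4,  a(1) = 18,  a(2) = 26,  a(3) = 22,  a(4) = 24,  a(5) = 8,  a(6) = 16,  a(7) = 12,  a(8) = 14,  a(9) = 28,  a(10) = 6,  a(11) = 2,  a(12) = 4.
Since a(12) = a(0) = 4, the sequence is periodic with period 12.
(250 - 0) mod 12 = 10, so a(250) = a(10) = 6.

6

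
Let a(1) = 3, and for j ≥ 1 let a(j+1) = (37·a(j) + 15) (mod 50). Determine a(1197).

a(1) = 3; a(2) = 26; a(3) = 27; a(4) = 14; a(5) = 33; a(6) = 36; a(7) = 47; a(8) = 4; a(9) = 13; a(10) = 46; a(11) = 17; a(12) = 44; a(13) = 43; a(14) = 6; a(15) = 37; a(16) = 34; a(17) = 23; a(18) = 16; a(19) = 7; a(20) = 24; a(21) = 3.
The sequence repeats with period 20.
So a(1197) = a(1 + ((1197-1) mod 20)) = a(17) = 23.

23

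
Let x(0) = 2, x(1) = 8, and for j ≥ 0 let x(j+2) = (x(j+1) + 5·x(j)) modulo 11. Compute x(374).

We have x(0) = 2,  x(1) = 8,  x(2) = 7,  x(3) = 3,  x(4) = 5,  x(5) = 9,  x(6) = 1,  x(7) = 2,  x(8) = 7,  x(9) = 6,  x(10) = 8,  x(11) = 5,  x(12) = 1,  x(13) = 4,  x(14) = 9,  x(15) = 7,  x(16) = 8,  x(17) = 10,  x(18) = 6,  x(19) = 1,  x(20) = 9,  x(21) = 3,  x(22) = 4,  x(23) = 8,  x(24) = 6,  x(25) = 2,  x(26) = 10,  x(27) = 9,  x(28) = 4,  x(29) = 5,  x(30) = 3,  x(31) = 6,  x(32) = 10,  x(33) = 7,  x(34) = 2,  x(35) = 4,  x(36) = 3,  x(37) = 1,  x(38) = 5,  x(39) = 10,  x(40) = 2,  x(41) = 8.
The sequence repeats with period 40.
(374 - 0) mod 40 = 14, so x(374) = x(14) = 9.

9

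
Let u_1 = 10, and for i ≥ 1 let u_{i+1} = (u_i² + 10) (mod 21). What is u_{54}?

Computing terms: u_1 = 10,  u_2 = 5,  u_3 = 14,  u_4 = 17,  u_5 = 5.
Since u_5 = u_2 = 5, the sequence is eventually periodic: after a pre-period of length 1 it cycles with period 3.
For i ≥ 2, u_i depends only on (i - 2) mod 3. (54 - 2) mod 3 = 1, so u_{54} = u_3 = 14.

14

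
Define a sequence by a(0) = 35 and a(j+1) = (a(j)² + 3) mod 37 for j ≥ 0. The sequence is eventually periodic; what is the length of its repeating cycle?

Computing terms: a(0) = 35; a(1) = 7; a(2) = 15; a(3) = 6; a(4) = 2; a(5) = 7.
Since a(5) = a(1) = 7, the sequence is eventually periodic: after a pre-period of length 1 it cycles with period 4.

4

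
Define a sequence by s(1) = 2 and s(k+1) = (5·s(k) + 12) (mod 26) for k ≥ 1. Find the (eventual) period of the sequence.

We have s(1) = 2; s(2) = 22; s(3) = 18; s(4) = 24; s(5) = 2.
The sequence repeats with period 4.

4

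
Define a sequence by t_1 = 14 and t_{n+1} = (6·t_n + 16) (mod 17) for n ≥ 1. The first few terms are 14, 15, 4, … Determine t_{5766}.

5

Listing terms: t_1 = 14, t_2 = 15, t_3 = 4, t_4 = 6, t_5 = 1, t_6 = 5, t_7 = 12, t_8 = 3, t_9 = 0, t_{10} = 16, t_{11} = 10, t_{12} = 8, t_{13} = 13, t_{14} = 9, t_{15} = 2, t_{16} = 11, t_{17} = 14.
Since t_{17} = t_1 = 14, the sequence is periodic with period 16.
So t_{5766} = t_{1 + ((5766-1) mod 16)} = t_6 = 5.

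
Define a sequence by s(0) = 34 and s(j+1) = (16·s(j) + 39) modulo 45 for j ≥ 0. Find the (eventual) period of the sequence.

5

We have s(0) = 34,  s(1) = 43,  s(2) = 7,  s(3) = 16,  s(4) = 25,  s(5) = 34.
Since s(5) = s(0) = 34, the sequence is periodic with period 5.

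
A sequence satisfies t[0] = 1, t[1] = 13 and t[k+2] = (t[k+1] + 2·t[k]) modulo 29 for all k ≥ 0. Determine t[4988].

Listing terms: t[0] = 1, t[1] = 13, t[2] = 15, t[3] = 12, t[4] = 13, t[5] = 8, t[6] = 5, t[7] = 21, t[8] = 2, t[9] = 15, t[10] = 19, t[11] = 20, t[12] = 0, t[13] = 11, t[14] = 11, t[15] = 4, t[16] = 26, t[17] = 5, t[18] = 28, t[19] = 9, t[20] = 7, t[21] = 25, t[22] = 10, t[23] = 2, t[24] = 22, t[25] = 26, t[26] = 12, t[27] = 6, t[28] = 1, t[29] = 13.
Since (t[28], t[29]) = (t[0], t[1]) = (1, 13) (two consecutive terms determine the rest), the sequence is periodic with period 28.
(4988 - 0) mod 28 = 4, so t[4988] = t[4] = 13.

13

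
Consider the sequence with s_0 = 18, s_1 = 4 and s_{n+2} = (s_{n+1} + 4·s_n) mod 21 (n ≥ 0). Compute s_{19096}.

6

We have s_0 = 18, s_1 = 4, s_2 = 13, s_3 = 8, s_4 = 18, s_5 = 8, s_6 = 17, s_7 = 7, s_8 = 12, s_9 = 19, s_{10} = 4, s_{11} = 17, s_{12} = 12, s_{13} = 17, s_{14} = 2, s_{15} = 7, s_{16} = 15, s_{17} = 1, s_{18} = 19, s_{19} = 2, s_{20} = 15, s_{21} = 2, s_{22} = 20, s_{23} = 7, s_{24} = 3, s_{25} = 10, s_{26} = 1, s_{27} = 20, s_{28} = 3, s_{29} = 20, s_{30} = 11, s_{31} = 7, s_{32} = 9, s_{33} = 16, s_{34} = 10, s_{35} = 11, s_{36} = 9, s_{37} = 11, s_{38} = 5, s_{39} = 7, s_{40} = 6, s_{41} = 13, s_{42} = 16, s_{43} = 5, s_{44} = 6, s_{45} = 5, s_{46} = 8, s_{47} = 7, s_{48} = 18, s_{49} = 4.
The sequence repeats with period 48.
(19096 - 0) mod 48 = 40, so s_{19096} = s_{40} = 6.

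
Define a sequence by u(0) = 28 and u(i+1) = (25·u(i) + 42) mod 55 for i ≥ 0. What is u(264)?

We have u(0) = 28,  u(1) = 27,  u(2) = 2,  u(3) = 37,  u(4) = 32,  u(5) = 17,  u(6) = 27.
Since u(6) = u(1) = 27, the sequence is eventually periodic: after a pre-period of length 1 it cycles with period 5.
For i ≥ 1, u(i) depends only on (i - 1) mod 5. (264 - 1) mod 5 = 3, so u(264) = u(4) = 32.

32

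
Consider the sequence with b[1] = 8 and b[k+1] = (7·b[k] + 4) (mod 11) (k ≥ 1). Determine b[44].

b[1] = 8; b[2] = 5; b[3] = 6; b[4] = 2; b[5] = 7; b[6] = 9; b[7] = 1; b[8] = 0; b[9] = 4; b[10] = 10; b[11] = 8.
Since b[11] = b[1] = 8, the sequence is periodic with period 10.
So b[44] = b[1 + ((44-1) mod 10)] = b[4] = 2.

2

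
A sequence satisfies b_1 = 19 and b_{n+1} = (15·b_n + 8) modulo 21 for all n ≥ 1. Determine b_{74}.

b_1 = 19, b_2 = 20, b_3 = 14, b_4 = 8, b_5 = 2, b_6 = 17, b_7 = 11, b_8 = 5, b_9 = 20.
Since b_9 = b_2 = 20, the sequence is eventually periodic: after a pre-period of length 1 it cycles with period 7.
For n ≥ 2, b_n depends only on (n - 2) mod 7. (74 - 2) mod 7 = 2, so b_{74} = b_4 = 8.

8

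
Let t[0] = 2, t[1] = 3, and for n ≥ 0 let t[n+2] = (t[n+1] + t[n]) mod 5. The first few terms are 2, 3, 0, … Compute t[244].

3

We have t[0] = 2,  t[1] = 3,  t[2] = 0,  t[3] = 3,  t[4] = 3,  t[5] = 1,  t[6] = 4,  t[7] = 0,  t[8] = 4,  t[9] = 4,  t[10] = 3,  t[11] = 2,  t[12] = 0,  t[13] = 2,  t[14] = 2,  t[15] = 4,  t[16] = 1,  t[17] = 0,  t[18] = 1,  t[19] = 1,  t[20] = 2,  t[21] = 3.
The sequence repeats with period 20.
(244 - 0) mod 20 = 4, so t[244] = t[4] = 3.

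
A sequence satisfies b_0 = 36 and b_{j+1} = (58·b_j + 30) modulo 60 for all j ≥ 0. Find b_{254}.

54

Listing terms: b_0 = 36, b_1 = 18, b_2 = 54, b_3 = 42, b_4 = 6, b_5 = 18.
Since b_5 = b_1 = 18, the sequence is eventually periodic: after a pre-period of length 1 it cycles with period 4.
For j ≥ 1, b_j depends only on (j - 1) mod 4. (254 - 1) mod 4 = 1, so b_{254} = b_2 = 54.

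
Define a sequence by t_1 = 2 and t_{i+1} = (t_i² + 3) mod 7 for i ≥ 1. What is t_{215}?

t_1 = 2,  t_2 = 0,  t_3 = 3,  t_4 = 5,  t_5 = 0.
Since t_5 = t_2 = 0, the sequence is eventually periodic: after a pre-period of length 1 it cycles with period 3.
For i ≥ 2, t_i depends only on (i - 2) mod 3. (215 - 2) mod 3 = 0, so t_{215} = t_2 = 0.

0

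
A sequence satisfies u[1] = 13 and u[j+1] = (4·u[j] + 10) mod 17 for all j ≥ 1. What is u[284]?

5

u[1] = 13, u[2] = 11, u[3] = 3, u[4] = 5, u[5] = 13.
The sequence repeats with period 4.
So u[284] = u[1 + ((284-1) mod 4)] = u[4] = 5.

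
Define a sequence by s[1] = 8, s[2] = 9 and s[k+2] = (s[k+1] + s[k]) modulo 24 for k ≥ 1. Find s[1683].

s[1] = 8; s[2] = 9; s[3] = 17; s[4] = 2; s[5] = 19; s[6] = 21; s[7] = 16; s[8] = 13; s[9] = 5; s[10] = 18; s[11] = 23; s[12] = 17; s[13] = 16; s[14] = 9; s[15] = 1; s[16] = 10; s[17] = 11; s[18] = 21; s[19] = 8; s[20] = 5; s[21] = 13; s[22] = 18; s[23] = 7; s[24] = 1; s[25] = 8; s[26] = 9.
The sequence repeats with period 24.
(1683 - 1) mod 24 = 2, so s[1683] = s[3] = 17.

17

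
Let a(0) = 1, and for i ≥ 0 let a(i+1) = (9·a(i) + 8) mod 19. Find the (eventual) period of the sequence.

9

Computing terms: a(0) = 1; a(1) = 17; a(2) = 9; a(3) = 13; a(4) = 11; a(5) = 12; a(6) = 2; a(7) = 7; a(8) = 14; a(9) = 1.
The sequence repeats with period 9.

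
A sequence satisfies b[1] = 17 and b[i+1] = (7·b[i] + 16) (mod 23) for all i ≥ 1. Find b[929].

21

b[1] = 17,  b[2] = 20,  b[3] = 18,  b[4] = 4,  b[5] = 21,  b[6] = 2,  b[7] = 7,  b[8] = 19,  b[9] = 11,  b[10] = 1,  b[11] = 0,  b[12] = 16,  b[13] = 13,  b[14] = 15,  b[15] = 6,  b[16] = 12,  b[17] = 8,  b[18] = 3,  b[19] = 14,  b[20] = 22,  b[21] = 9,  b[22] = 10,  b[23] = 17.
The sequence repeats with period 22.
So b[929] = b[1 + ((929-1) mod 22)] = b[5] = 21.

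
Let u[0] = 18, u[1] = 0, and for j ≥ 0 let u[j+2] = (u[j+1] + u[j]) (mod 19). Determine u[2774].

18

Listing terms: u[0] = 18,  u[1] = 0,  u[2] = 18,  u[3] = 18,  u[4] = 17,  u[5] = 16,  u[6] = 14,  u[7] = 11,  u[8] = 6,  u[9] = 17,  u[10] = 4,  u[11] = 2,  u[12] = 6,  u[13] = 8,  u[14] = 14,  u[15] = 3,  u[16] = 17,  u[17] = 1,  u[18] = 18,  u[19] = 0.
Since (u[18], u[19]) = (u[0], u[1]) = (18, 0) (two consecutive terms determine the rest), the sequence is periodic with period 18.
So u[2774] = u[0 + ((2774-0) mod 18)] = u[2] = 18.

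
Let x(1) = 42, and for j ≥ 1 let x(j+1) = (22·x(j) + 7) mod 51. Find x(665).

31

Computing terms: x(1) = 42; x(2) = 13; x(3) = 38; x(4) = 27; x(5) = 40; x(6) = 20; x(7) = 39; x(8) = 49; x(9) = 14; x(10) = 9; x(11) = 1; x(12) = 29; x(13) = 33; x(14) = 19; x(15) = 17; x(16) = 24; x(17) = 25; x(18) = 47; x(19) = 21; x(20) = 10; x(21) = 23; x(22) = 3; x(23) = 22; x(24) = 32; x(25) = 48; x(26) = 43; x(27) = 35; x(28) = 12; x(29) = 16; x(30) = 2; x(31) = 0; x(32) = 7; x(33) = 8; x(34) = 30; x(35) = 4; x(36) = 44; x(37) = 6; x(38) = 37; x(39) = 5; x(40) = 15; x(41) = 31; x(42) = 26; x(43) = 18; x(44) = 46; x(45) = 50; x(46) = 36; x(47) = 34; x(48) = 41; x(49) = 42.
Since x(49) = x(1) = 42, the sequence is periodic with period 48.
(665 - 1) mod 48 = 40, so x(665) = x(41) = 31.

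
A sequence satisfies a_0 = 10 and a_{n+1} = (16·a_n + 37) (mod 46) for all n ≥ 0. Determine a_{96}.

3

Computing terms: a_0 = 10, a_1 = 13, a_2 = 15, a_3 = 1, a_4 = 7, a_5 = 11, a_6 = 29, a_7 = 41, a_8 = 3, a_9 = 39, a_{10} = 17, a_{11} = 33, a_{12} = 13.
Since a_{12} = a_1 = 13, the sequence is eventually periodic: after a pre-period of length 1 it cycles with period 11.
For n ≥ 1, a_n depends only on (n - 1) mod 11. (96 - 1) mod 11 = 7, so a_{96} = a_8 = 3.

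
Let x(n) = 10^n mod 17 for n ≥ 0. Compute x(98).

We have x(0) = 1; x(1) = 10; x(2) = 15; x(3) = 14; x(4) = 4; x(5) = 6; x(6) = 9; x(7) = 5; x(8) = 16; x(9) = 7; x(10) = 2; x(11) = 3; x(12) = 13; x(13) = 11; x(14) = 8; x(15) = 12; x(16) = 1.
The sequence repeats with period 16.
(98 - 0) mod 16 = 2, so x(98) = x(2) = 15.

15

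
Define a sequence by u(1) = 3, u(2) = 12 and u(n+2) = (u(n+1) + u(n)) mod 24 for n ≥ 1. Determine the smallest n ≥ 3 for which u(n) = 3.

Listing terms: u(1) = 3; u(2) = 12; u(3) = 15; u(4) = 3; u(5) = 18; u(6) = 21; u(7) = 15; u(8) = 12; u(9) = 3; u(10) = 15; u(11) = 18; u(12) = 9; u(13) = 3; u(14) = 12.
The sequence repeats with period 12.
The value 3 first appears (with n ≥ 3) at u(4).

4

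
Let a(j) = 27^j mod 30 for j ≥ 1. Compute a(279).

3

Listing terms: a(1) = 27, a(2) = 9, a(3) = 3, a(4) = 21, a(5) = 27.
Since a(5) = a(1) = 27, the sequence is periodic with period 4.
So a(279) = a(1 + ((279-1) mod 4)) = a(3) = 3.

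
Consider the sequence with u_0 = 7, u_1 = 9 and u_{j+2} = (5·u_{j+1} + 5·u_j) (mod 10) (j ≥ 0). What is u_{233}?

0

Listing terms: u_0 = 7; u_1 = 9; u_2 = 0; u_3 = 5; u_4 = 5; u_5 = 0; u_6 = 5.
Since (u_5, u_6) = (u_2, u_3) = (0, 5) (two consecutive terms determine the rest), the sequence is eventually periodic: after a pre-period of length 2 it cycles with period 3.
For j ≥ 2, u_j depends only on (j - 2) mod 3. (233 - 2) mod 3 = 0, so u_{233} = u_2 = 0.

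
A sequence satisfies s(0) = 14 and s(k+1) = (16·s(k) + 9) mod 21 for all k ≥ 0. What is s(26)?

20

Computing terms: s(0) = 14, s(1) = 2, s(2) = 20, s(3) = 14.
The sequence repeats with period 3.
(26 - 0) mod 3 = 2, so s(26) = s(2) = 20.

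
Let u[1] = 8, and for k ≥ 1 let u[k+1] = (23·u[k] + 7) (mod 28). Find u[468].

We have u[1] = 8; u[2] = 23; u[3] = 4; u[4] = 15; u[5] = 16; u[6] = 11; u[7] = 8.
The sequence repeats with period 6.
(468 - 1) mod 6 = 5, so u[468] = u[6] = 11.

11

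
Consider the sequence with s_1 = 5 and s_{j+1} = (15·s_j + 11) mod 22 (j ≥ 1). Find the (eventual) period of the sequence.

s_1 = 5; s_2 = 20; s_3 = 3; s_4 = 12; s_5 = 15; s_6 = 16; s_7 = 9; s_8 = 14; s_9 = 1; s_{10} = 4; s_{11} = 5.
The sequence repeats with period 10.

10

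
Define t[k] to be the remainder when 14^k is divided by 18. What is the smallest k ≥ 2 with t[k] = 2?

5

Listing terms: t[1] = 14, t[2] = 16, t[3] = 8, t[4] = 4, t[5] = 2, t[6] = 10, t[7] = 14.
Since t[7] = t[1] = 14, the sequence is periodic with period 6.
The value 2 first appears (with k ≥ 2) at t[5].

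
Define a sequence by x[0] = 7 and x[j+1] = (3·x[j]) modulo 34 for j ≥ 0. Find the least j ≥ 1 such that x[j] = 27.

8

We have x[0] = 7,  x[1] = 21,  x[2] = 29,  x[3] = 19,  x[4] = 23,  x[5] = 1,  x[6] = 3,  x[7] = 9,  x[8] = 27,  x[9] = 13,  x[10] = 5,  x[11] = 15,  x[12] = 11,  x[13] = 33,  x[14] = 31,  x[15] = 25,  x[16] = 7.
The sequence repeats with period 16.
The value 27 first appears (with j ≥ 1) at x[8].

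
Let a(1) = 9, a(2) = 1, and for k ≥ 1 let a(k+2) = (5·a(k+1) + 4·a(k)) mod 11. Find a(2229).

6

Listing terms: a(1) = 9,  a(2) = 1,  a(3) = 8,  a(4) = 0,  a(5) = 10,  a(6) = 6,  a(7) = 4,  a(8) = 0,  a(9) = 5,  a(10) = 3,  a(11) = 2,  a(12) = 0,  a(13) = 8,  a(14) = 7,  a(15) = 1,  a(16) = 0,  a(17) = 4,  a(18) = 9,  a(19) = 6,  a(20) = 0,  a(21) = 2,  a(22) = 10,  a(23) = 3,  a(24) = 0,  a(25) = 1,  a(26) = 5,  a(27) = 7,  a(28) = 0,  a(29) = 6,  a(30) = 8,  a(31) = 9,  a(32) = 0,  a(33) = 3,  a(34) = 4,  a(35) = 10,  a(36) = 0,  a(37) = 7,  a(38) = 2,  a(39) = 5,  a(40) = 0,  a(41) = 9,  a(42) = 1.
The sequence repeats with period 40.
So a(2229) = a(1 + ((2229-1) mod 40)) = a(29) = 6.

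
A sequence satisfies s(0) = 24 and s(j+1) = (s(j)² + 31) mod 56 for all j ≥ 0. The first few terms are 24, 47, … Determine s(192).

24

Computing terms: s(0) = 24, s(1) = 47, s(2) = 0, s(3) = 31, s(4) = 40, s(5) = 7, s(6) = 24.
Since s(6) = s(0) = 24, the sequence is periodic with period 6.
(192 - 0) mod 6 = 0, so s(192) = s(0) = 24.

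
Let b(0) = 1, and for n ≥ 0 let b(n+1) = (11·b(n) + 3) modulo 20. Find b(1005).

b(0) = 1, b(1) = 14, b(2) = 17, b(3) = 10, b(4) = 13, b(5) = 6, b(6) = 9, b(7) = 2, b(8) = 5, b(9) = 18, b(10) = 1.
The sequence repeats with period 10.
(1005 - 0) mod 10 = 5, so b(1005) = b(5) = 6.

6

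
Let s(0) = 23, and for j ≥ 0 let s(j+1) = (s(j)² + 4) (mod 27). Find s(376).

Listing terms: s(0) = 23,  s(1) = 20,  s(2) = 26,  s(3) = 5,  s(4) = 2,  s(5) = 8,  s(6) = 14,  s(7) = 11,  s(8) = 17,  s(9) = 23.
The sequence repeats with period 9.
So s(376) = s(0 + ((376-0) mod 9)) = s(7) = 11.

11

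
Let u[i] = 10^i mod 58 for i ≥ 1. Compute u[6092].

Listing terms: u[1] = 10,  u[2] = 42,  u[3] = 14,  u[4] = 24,  u[5] = 8,  u[6] = 22,  u[7] = 46,  u[8] = 54,  u[9] = 18,  u[10] = 6,  u[11] = 2,  u[12] = 20,  u[13] = 26,  u[14] = 28,  u[15] = 48,  u[16] = 16,  u[17] = 44,  u[18] = 34,  u[19] = 50,  u[20] = 36,  u[21] = 12,  u[22] = 4,  u[23] = 40,  u[24] = 52,  u[25] = 56,  u[26] = 38,  u[27] = 32,  u[28] = 30,  u[29] = 10.
The sequence repeats with period 28.
So u[6092] = u[1 + ((6092-1) mod 28)] = u[16] = 16.

16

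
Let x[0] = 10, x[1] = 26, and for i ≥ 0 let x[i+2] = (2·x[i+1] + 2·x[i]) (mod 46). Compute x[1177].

Listing terms: x[0] = 10,  x[1] = 26,  x[2] = 26,  x[3] = 12,  x[4] = 30,  x[5] = 38,  x[6] = 44,  x[7] = 26,  x[8] = 2,  x[9] = 10,  x[10] = 24,  x[11] = 22,  x[12] = 0,  x[13] = 44,  x[14] = 42,  x[15] = 34,  x[16] = 14,  x[17] = 4,  x[18] = 36,  x[19] = 34,  x[20] = 2,  x[21] = 26,  x[22] = 10,  x[23] = 26.
The sequence repeats with period 22.
So x[1177] = x[0 + ((1177-0) mod 22)] = x[11] = 22.

22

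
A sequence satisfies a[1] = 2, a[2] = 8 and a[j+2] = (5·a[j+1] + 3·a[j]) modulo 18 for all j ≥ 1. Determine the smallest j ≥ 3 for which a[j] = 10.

We have a[1] = 2, a[2] = 8, a[3] = 10, a[4] = 2, a[5] = 4, a[6] = 8, a[7] = 16, a[8] = 14, a[9] = 10, a[10] = 2.
Since (a[9], a[10]) = (a[3], a[4]) = (10, 2) (two consecutive terms determine the rest), the sequence is eventually periodic: after a pre-period of length 2 it cycles with period 6.
The value 10 first appears (with j ≥ 3) at a[3].

3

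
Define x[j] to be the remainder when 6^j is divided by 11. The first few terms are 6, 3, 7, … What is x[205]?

x[1] = 6, x[2] = 3, x[3] = 7, x[4] = 9, x[5] = 10, x[6] = 5, x[7] = 8, x[8] = 4, x[9] = 2, x[10] = 1, x[11] = 6.
The sequence repeats with period 10.
So x[205] = x[1 + ((205-1) mod 10)] = x[5] = 10.

10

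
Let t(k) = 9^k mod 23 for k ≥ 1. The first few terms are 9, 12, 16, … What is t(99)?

t(1) = 9, t(2) = 12, t(3) = 16, t(4) = 6, t(5) = 8, t(6) = 3, t(7) = 4, t(8) = 13, t(9) = 2, t(10) = 18, t(11) = 1, t(12) = 9.
Since t(12) = t(1) = 9, the sequence is periodic with period 11.
(99 - 1) mod 11 = 10, so t(99) = t(11) = 1.

1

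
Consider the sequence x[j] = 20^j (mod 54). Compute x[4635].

26

We have x[1] = 20,  x[2] = 22,  x[3] = 8,  x[4] = 52,  x[5] = 14,  x[6] = 10,  x[7] = 38,  x[8] = 4,  x[9] = 26,  x[10] = 34,  x[11] = 32,  x[12] = 46,  x[13] = 2,  x[14] = 40,  x[15] = 44,  x[16] = 16,  x[17] = 50,  x[18] = 28,  x[19] = 20.
Since x[19] = x[1] = 20, the sequence is periodic with period 18.
So x[4635] = x[1 + ((4635-1) mod 18)] = x[9] = 26.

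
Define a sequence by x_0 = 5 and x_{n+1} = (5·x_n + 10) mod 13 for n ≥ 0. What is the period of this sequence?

4

x_0 = 5, x_1 = 9, x_2 = 3, x_3 = 12, x_4 = 5.
The sequence repeats with period 4.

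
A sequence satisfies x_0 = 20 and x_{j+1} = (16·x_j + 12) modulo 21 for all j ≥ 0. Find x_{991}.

x_0 = 20; x_1 = 17; x_2 = 11; x_3 = 20.
The sequence repeats with period 3.
(991 - 0) mod 3 = 1, so x_{991} = x_1 = 17.

17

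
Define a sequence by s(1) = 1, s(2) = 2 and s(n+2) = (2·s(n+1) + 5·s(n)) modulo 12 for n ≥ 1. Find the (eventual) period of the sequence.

We have s(1) = 1, s(2) = 2, s(3) = 9, s(4) = 4, s(5) = 5, s(6) = 6, s(7) = 1, s(8) = 8, s(9) = 9, s(10) = 10, s(11) = 5, s(12) = 0, s(13) = 1, s(14) = 2.
Since (s(13), s(14)) = (s(1), s(2)) = (1, 2) (two consecutive terms determine the rest), the sequence is periodic with period 12.

12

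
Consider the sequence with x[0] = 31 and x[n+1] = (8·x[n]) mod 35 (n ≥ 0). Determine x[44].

Computing terms: x[0] = 31,  x[1] = 3,  x[2] = 24,  x[3] = 17,  x[4] = 31.
The sequence repeats with period 4.
(44 - 0) mod 4 = 0, so x[44] = x[0] = 31.

31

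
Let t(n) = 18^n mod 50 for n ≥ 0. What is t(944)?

t(0) = 1; t(1) = 18; t(2) = 24; t(3) = 32; t(4) = 26; t(5) = 18.
Since t(5) = t(1) = 18, the sequence is eventually periodic: after a pre-period of length 1 it cycles with period 4.
For n ≥ 1, t(n) depends only on (n - 1) mod 4. (944 - 1) mod 4 = 3, so t(944) = t(4) = 26.

26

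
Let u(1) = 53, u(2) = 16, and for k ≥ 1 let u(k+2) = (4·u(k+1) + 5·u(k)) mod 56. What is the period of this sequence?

u(1) = 53, u(2) = 16, u(3) = 49, u(4) = 52, u(5) = 5, u(6) = 0, u(7) = 25, u(8) = 44, u(9) = 21, u(10) = 24, u(11) = 33, u(12) = 28, u(13) = 53, u(14) = 16.
Since (u(13), u(14)) = (u(1), u(2)) = (53, 16) (two consecutive terms determine the rest), the sequence is periodic with period 12.

12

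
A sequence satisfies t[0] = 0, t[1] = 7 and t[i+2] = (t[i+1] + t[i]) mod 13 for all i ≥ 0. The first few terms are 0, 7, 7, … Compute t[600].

We have t[0] = 0,  t[1] = 7,  t[2] = 7,  t[3] = 1,  t[4] = 8,  t[5] = 9,  t[6] = 4,  t[7] = 0,  t[8] = 4,  t[9] = 4,  t[10] = 8,  t[11] = 12,  t[12] = 7,  t[13] = 6,  t[14] = 0,  t[15] = 6,  t[16] = 6,  t[17] = 12,  t[18] = 5,  t[19] = 4,  t[20] = 9,  t[21] = 0,  t[22] = 9,  t[23] = 9,  t[24] = 5,  t[25] = 1,  t[26] = 6,  t[27] = 7,  t[28] = 0,  t[29] = 7.
The sequence repeats with period 28.
So t[600] = t[0 + ((600-0) mod 28)] = t[12] = 7.

7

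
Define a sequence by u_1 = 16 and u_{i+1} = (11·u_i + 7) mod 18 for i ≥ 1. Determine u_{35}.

10

Computing terms: u_1 = 16; u_2 = 3; u_3 = 4; u_4 = 15; u_5 = 10; u_6 = 9; u_7 = 16.
The sequence repeats with period 6.
(35 - 1) mod 6 = 4, so u_{35} = u_5 = 10.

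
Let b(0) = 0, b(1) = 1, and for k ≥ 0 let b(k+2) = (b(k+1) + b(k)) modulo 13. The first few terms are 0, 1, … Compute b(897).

Listing terms: b(0) = 0, b(1) = 1, b(2) = 1, b(3) = 2, b(4) = 3, b(5) = 5, b(6) = 8, b(7) = 0, b(8) = 8, b(9) = 8, b(10) = 3, b(11) = 11, b(12) = 1, b(13) = 12, b(14) = 0, b(15) = 12, b(16) = 12, b(17) = 11, b(18) = 10, b(19) = 8, b(20) = 5, b(21) = 0, b(22) = 5, b(23) = 5, b(24) = 10, b(25) = 2, b(26) = 12, b(27) = 1, b(28) = 0, b(29) = 1.
Since (b(28), b(29)) = (b(0), b(1)) = (0, 1) (two consecutive terms determine the rest), the sequence is periodic with period 28.
(897 - 0) mod 28 = 1, so b(897) = b(1) = 1.

1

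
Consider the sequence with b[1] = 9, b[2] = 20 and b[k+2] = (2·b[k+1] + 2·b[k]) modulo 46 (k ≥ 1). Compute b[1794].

Computing terms: b[1] = 9,  b[2] = 20,  b[3] = 12,  b[4] = 18,  b[5] = 14,  b[6] = 18,  b[7] = 18,  b[8] = 26,  b[9] = 42,  b[10] = 44,  b[11] = 34,  b[12] = 18,  b[13] = 12,  b[14] = 14,  b[15] = 6,  b[16] = 40,  b[17] = 0,  b[18] = 34,  b[19] = 22,  b[20] = 20,  b[21] = 38,  b[22] = 24,  b[23] = 32,  b[24] = 20,  b[25] = 12.
Since (b[24], b[25]) = (b[2], b[3]) = (20, 12) (two consecutive terms determine the rest), the sequence is eventually periodic: after a pre-period of length 1 it cycles with period 22.
For k ≥ 2, b[k] depends only on (k - 2) mod 22. (1794 - 2) mod 22 = 10, so b[1794] = b[12] = 18.

18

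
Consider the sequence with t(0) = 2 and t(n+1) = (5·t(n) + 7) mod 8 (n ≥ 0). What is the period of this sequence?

8

Listing terms: t(0) = 2,  t(1) = 1,  t(2) = 4,  t(3) = 3,  t(4) = 6,  t(5) = 5,  t(6) = 0,  t(7) = 7,  t(8) = 2.
The sequence repeats with period 8.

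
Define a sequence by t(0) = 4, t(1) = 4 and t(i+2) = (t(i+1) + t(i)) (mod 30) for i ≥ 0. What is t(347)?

Listing terms: t(0) = 4; t(1) = 4; t(2) = 8; t(3) = 12; t(4) = 20; t(5) = 2; t(6) = 22; t(7) = 24; t(8) = 16; t(9) = 10; t(10) = 26; t(11) = 6; t(12) = 2; t(13) = 8; t(14) = 10; t(15) = 18; t(16) = 28; t(17) = 16; t(18) = 14; t(19) = 0; t(20) = 14; t(21) = 14; t(22) = 28; t(23) = 12; t(24) = 10; t(25) = 22; t(26) = 2; t(27) = 24; t(28) = 26; t(29) = 20; t(30) = 16; t(31) = 6; t(32) = 22; t(33) = 28; t(34) = 20; t(35) = 18; t(36) = 8; t(37) = 26; t(38) = 4; t(39) = 0; t(40) = 4; t(41) = 4.
Since (t(40), t(41)) = (t(0), t(1)) = (4, 4) (two consecutive terms determine the rest), the sequence is periodic with period 40.
(347 - 0) mod 40 = 27, so t(347) = t(27) = 24.

24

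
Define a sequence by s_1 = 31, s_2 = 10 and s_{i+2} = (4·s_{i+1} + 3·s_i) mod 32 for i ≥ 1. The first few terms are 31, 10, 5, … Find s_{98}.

10

Computing terms: s_1 = 31; s_2 = 10; s_3 = 5; s_4 = 18; s_5 = 23; s_6 = 18; s_7 = 13; s_8 = 10; s_9 = 15; s_{10} = 26; s_{11} = 21; s_{12} = 2; s_{13} = 7; s_{14} = 2; s_{15} = 29; s_{16} = 26; s_{17} = 31; s_{18} = 10.
The sequence repeats with period 16.
So s_{98} = s_{1 + ((98-1) mod 16)} = s_2 = 10.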